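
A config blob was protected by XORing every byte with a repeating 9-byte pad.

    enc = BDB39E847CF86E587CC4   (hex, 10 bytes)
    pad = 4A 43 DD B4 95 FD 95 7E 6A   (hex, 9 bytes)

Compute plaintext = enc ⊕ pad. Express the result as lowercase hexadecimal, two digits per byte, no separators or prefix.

f7f04330e905fb26168e

The 9-byte key repeats, so the effective keystream is 4a 43 dd b4 95 fd 95 7e 6a 4a.
byte 0: bd XOR 4a = f7
byte 1: b3 XOR 43 = f0
byte 2: 9e XOR dd = 43
byte 3: 84 XOR b4 = 30
byte 4: 7c XOR 95 = e9
byte 5: f8 XOR fd = 05
byte 6: 6e XOR 95 = fb
byte 7: 58 XOR 7e = 26
byte 8: 7c XOR 6a = 16
byte 9: c4 XOR 4a = 8e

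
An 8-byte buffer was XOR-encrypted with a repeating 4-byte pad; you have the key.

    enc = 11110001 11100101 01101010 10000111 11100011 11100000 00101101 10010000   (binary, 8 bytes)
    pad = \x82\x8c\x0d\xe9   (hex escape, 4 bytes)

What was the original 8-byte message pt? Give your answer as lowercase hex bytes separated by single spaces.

The 4-byte key repeats, so the effective keystream is 82 8c 0d e9 82 8c 0d e9.
byte 0: 241 ^ 130 = 115
byte 1: 229 ^ 140 = 105
byte 2: 106 ^  13 = 103
byte 3: 135 ^ 233 = 110
byte 4: 227 ^ 130 =  97
byte 5: 224 ^ 140 = 108
byte 6:  45 ^  13 =  32
byte 7: 144 ^ 233 = 121

73 69 67 6e 61 6c 20 79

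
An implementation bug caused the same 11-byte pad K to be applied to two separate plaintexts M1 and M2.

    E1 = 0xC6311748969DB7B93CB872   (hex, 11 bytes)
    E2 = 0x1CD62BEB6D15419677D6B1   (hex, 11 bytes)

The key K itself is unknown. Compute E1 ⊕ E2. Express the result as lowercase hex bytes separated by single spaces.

E1 ⊕ E2 = (M1 ⊕ K) ⊕ (M2 ⊕ K) = M1 ⊕ M2 — the shared key cancels under XOR.
11000110 xor 00011100 = 11011010
00110001 xor 11010110 = 11100111
00010111 xor 00101011 = 00111100
01001000 xor 11101011 = 10100011
10010110 xor 01101101 = 11111011
10011101 xor 00010101 = 10001000
10110111 xor 01000001 = 11110110
10111001 xor 10010110 = 00101111
00111100 xor 01110111 = 01001011
10111000 xor 11010110 = 01101110
01110010 xor 10110001 = 11000011

da e7 3c a3 fb 88 f6 2f 4b 6e c3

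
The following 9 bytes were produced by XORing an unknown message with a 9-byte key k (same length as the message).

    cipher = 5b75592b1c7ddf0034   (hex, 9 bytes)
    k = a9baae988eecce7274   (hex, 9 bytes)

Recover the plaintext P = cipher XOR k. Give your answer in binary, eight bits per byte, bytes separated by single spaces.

11110010 11001111 11110111 10110011 10010010 10010001 00010001 01110010 01000000

5b ⊕ a9 = f2
75 ⊕ ba = cf
59 ⊕ ae = f7
2b ⊕ 98 = b3
1c ⊕ 8e = 92
7d ⊕ ec = 91
df ⊕ ce = 11
00 ⊕ 72 = 72
34 ⊕ 74 = 40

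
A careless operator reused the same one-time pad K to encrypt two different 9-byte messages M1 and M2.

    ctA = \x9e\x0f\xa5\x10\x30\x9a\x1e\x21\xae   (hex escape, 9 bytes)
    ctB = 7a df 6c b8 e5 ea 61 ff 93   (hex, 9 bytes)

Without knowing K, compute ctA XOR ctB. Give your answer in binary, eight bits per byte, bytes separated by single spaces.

ctA ⊕ ctB = (M1 ⊕ K) ⊕ (M2 ⊕ K) = M1 ⊕ M2 — the shared key cancels under XOR.
9e ⊕ 7a = e4
0f ⊕ df = d0
a5 ⊕ 6c = c9
10 ⊕ b8 = a8
30 ⊕ e5 = d5
9a ⊕ ea = 70
1e ⊕ 61 = 7f
21 ⊕ ff = de
ae ⊕ 93 = 3d

11100100 11010000 11001001 10101000 11010101 01110000 01111111 11011110 00111101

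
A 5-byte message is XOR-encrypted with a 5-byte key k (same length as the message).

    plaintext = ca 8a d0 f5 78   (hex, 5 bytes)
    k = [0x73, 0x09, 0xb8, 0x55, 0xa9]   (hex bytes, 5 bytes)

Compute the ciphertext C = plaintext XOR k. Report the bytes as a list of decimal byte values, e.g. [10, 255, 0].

XOR is its own inverse, so applying the key byte-wise gives the result directly.
11001010 XOR 01110011 = 10111001
10001010 XOR 00001001 = 10000011
11010000 XOR 10111000 = 01101000
11110101 XOR 01010101 = 10100000
01111000 XOR 10101001 = 11010001

[185, 131, 104, 160, 209]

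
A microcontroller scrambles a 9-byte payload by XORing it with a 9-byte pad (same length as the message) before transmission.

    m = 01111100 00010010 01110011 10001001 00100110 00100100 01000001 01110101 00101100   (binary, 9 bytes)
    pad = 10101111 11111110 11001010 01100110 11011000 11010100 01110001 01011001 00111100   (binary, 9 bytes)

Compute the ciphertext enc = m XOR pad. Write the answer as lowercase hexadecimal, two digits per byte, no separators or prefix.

7c XOR af = d3
12 XOR fe = ec
73 XOR ca = b9
89 XOR 66 = ef
26 XOR d8 = fe
24 XOR d4 = f0
41 XOR 71 = 30
75 XOR 59 = 2c
2c XOR 3c = 10

d3ecb9effef0302c10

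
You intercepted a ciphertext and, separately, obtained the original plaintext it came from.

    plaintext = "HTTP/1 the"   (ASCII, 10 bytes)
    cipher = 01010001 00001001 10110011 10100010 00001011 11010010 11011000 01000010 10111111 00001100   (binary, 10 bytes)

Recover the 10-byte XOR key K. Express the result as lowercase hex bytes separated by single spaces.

19 5d e7 f2 24 e3 f8 36 d7 69

Since cipher = plaintext ⊕ K, XORing both sides with plaintext gives K = plaintext ⊕ cipher.
 72 ^  81 =  25
 84 ^   9 =  93
 84 ^ 179 = 231
 80 ^ 162 = 242
 47 ^  11 =  36
 49 ^ 210 = 227
 32 ^ 216 = 248
116 ^  66 =  54
104 ^ 191 = 215
101 ^  12 = 105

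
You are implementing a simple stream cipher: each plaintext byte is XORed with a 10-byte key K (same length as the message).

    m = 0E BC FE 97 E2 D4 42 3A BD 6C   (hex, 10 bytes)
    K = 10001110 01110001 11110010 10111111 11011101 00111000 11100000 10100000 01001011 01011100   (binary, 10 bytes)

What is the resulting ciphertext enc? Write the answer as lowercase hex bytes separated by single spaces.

80 cd 0c 28 3f ec a2 9a f6 30

XOR is its own inverse, so applying the key byte-wise gives the result directly.
0e xor 8e = 80
bc xor 71 = cd
fe xor f2 = 0c
97 xor bf = 28
e2 xor dd = 3f
d4 xor 38 = ec
42 xor e0 = a2
3a xor a0 = 9a
bd xor 4b = f6
6c xor 5c = 30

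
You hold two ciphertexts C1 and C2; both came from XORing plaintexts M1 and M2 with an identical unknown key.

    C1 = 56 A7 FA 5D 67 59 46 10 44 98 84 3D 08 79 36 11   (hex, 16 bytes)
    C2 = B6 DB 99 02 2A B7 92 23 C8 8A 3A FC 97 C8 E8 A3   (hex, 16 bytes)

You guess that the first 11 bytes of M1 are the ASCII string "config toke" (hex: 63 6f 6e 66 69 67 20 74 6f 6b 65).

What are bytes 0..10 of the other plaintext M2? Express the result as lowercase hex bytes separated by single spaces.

83 13 0d 39 24 89 f4 47 e3 79 db

First, C1 ⊕ C2 = (M1 ⊕ K) ⊕ (M2 ⊕ K) = M1 ⊕ M2, so the key drops out. Then M2 = (M1 ⊕ M2) ⊕ M1 over the first 11 bytes.
byte 0: (56 ⊕ b6) ⊕ 63 = e0 ⊕ 63 = 83
byte 1: (a7 ⊕ db) ⊕ 6f = 7c ⊕ 6f = 13
byte 2: (fa ⊕ 99) ⊕ 6e = 63 ⊕ 6e = 0d
byte 3: (5d ⊕ 02) ⊕ 66 = 5f ⊕ 66 = 39
byte 4: (67 ⊕ 2a) ⊕ 69 = 4d ⊕ 69 = 24
byte 5: (59 ⊕ b7) ⊕ 67 = ee ⊕ 67 = 89
byte 6: (46 ⊕ 92) ⊕ 20 = d4 ⊕ 20 = f4
byte 7: (10 ⊕ 23) ⊕ 74 = 33 ⊕ 74 = 47
byte 8: (44 ⊕ c8) ⊕ 6f = 8c ⊕ 6f = e3
byte 9: (98 ⊕ 8a) ⊕ 6b = 12 ⊕ 6b = 79
byte 10: (84 ⊕ 3a) ⊕ 65 = be ⊕ 65 = db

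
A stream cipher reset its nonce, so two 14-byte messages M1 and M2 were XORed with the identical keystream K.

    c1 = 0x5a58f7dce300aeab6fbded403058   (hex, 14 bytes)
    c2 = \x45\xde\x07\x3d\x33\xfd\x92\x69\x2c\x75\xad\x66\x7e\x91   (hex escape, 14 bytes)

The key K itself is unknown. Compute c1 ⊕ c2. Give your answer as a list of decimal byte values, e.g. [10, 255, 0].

[31, 134, 240, 225, 208, 253, 60, 194, 67, 200, 64, 38, 78, 201]

c1 ⊕ c2 = (M1 ⊕ K) ⊕ (M2 ⊕ K) = M1 ⊕ M2 — the shared key cancels under XOR.
byte 0:  90 ^  69 =  31
byte 1:  88 ^ 222 = 134
byte 2: 247 ^   7 = 240
byte 3: 220 ^  61 = 225
byte 4: 227 ^  51 = 208
byte 5:   0 ^ 253 = 253
byte 6: 174 ^ 146 =  60
byte 7: 171 ^ 105 = 194
byte 8: 111 ^  44 =  67
byte 9: 189 ^ 117 = 200
byte 10: 237 ^ 173 =  64
byte 11:  64 ^ 102 =  38
byte 12:  48 ^ 126 =  78
byte 13:  88 ^ 145 = 201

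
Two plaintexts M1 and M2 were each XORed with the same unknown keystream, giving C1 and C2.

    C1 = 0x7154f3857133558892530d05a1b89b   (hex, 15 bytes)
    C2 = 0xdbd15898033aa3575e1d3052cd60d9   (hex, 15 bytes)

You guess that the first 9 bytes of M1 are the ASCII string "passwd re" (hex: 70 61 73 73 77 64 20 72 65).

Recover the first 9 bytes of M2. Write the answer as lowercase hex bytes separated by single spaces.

da e4 d8 6e 05 6d d6 ad a9

First, C1 ⊕ C2 = (M1 ⊕ K) ⊕ (M2 ⊕ K) = M1 ⊕ M2, so the key drops out. Then M2 = (M1 ⊕ M2) ⊕ M1 over the first 9 bytes.
byte 0: (71 XOR db) XOR 70 = aa XOR 70 = da
byte 1: (54 XOR d1) XOR 61 = 85 XOR 61 = e4
byte 2: (f3 XOR 58) XOR 73 = ab XOR 73 = d8
byte 3: (85 XOR 98) XOR 73 = 1d XOR 73 = 6e
byte 4: (71 XOR 03) XOR 77 = 72 XOR 77 = 05
byte 5: (33 XOR 3a) XOR 64 = 09 XOR 64 = 6d
byte 6: (55 XOR a3) XOR 20 = f6 XOR 20 = d6
byte 7: (88 XOR 57) XOR 72 = df XOR 72 = ad
byte 8: (92 XOR 5e) XOR 65 = cc XOR 65 = a9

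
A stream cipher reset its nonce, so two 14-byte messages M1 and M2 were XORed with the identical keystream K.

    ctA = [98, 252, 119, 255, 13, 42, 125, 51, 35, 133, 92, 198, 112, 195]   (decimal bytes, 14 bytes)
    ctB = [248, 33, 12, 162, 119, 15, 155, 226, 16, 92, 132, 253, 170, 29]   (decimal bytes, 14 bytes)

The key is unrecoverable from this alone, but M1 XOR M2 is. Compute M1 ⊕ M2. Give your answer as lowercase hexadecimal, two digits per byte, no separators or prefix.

9add7b5d7a25e6d133d9d83bdade

ctA ⊕ ctB = (M1 ⊕ K) ⊕ (M2 ⊕ K) = M1 ⊕ M2 — the shared key cancels under XOR.
62 ⊕ f8 = 9a
fc ⊕ 21 = dd
77 ⊕ 0c = 7b
ff ⊕ a2 = 5d
0d ⊕ 77 = 7a
2a ⊕ 0f = 25
7d ⊕ 9b = e6
33 ⊕ e2 = d1
23 ⊕ 10 = 33
85 ⊕ 5c = d9
5c ⊕ 84 = d8
c6 ⊕ fd = 3b
70 ⊕ aa = da
c3 ⊕ 1d = de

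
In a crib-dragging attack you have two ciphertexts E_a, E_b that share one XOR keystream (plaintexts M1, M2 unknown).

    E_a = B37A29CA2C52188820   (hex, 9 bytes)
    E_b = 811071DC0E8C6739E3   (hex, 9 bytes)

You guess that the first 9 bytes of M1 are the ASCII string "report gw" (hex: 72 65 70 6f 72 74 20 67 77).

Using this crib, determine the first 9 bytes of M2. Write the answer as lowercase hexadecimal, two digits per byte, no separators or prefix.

400f287950aa5fd6b4

First, E_a ⊕ E_b = (M1 ⊕ K) ⊕ (M2 ⊕ K) = M1 ⊕ M2, so the key drops out. Then M2 = (M1 ⊕ M2) ⊕ M1 over the first 9 bytes.
byte 0: (b3 xor 81) xor 72 = 32 xor 72 = 40
byte 1: (7a xor 10) xor 65 = 6a xor 65 = 0f
byte 2: (29 xor 71) xor 70 = 58 xor 70 = 28
byte 3: (ca xor dc) xor 6f = 16 xor 6f = 79
byte 4: (2c xor 0e) xor 72 = 22 xor 72 = 50
byte 5: (52 xor 8c) xor 74 = de xor 74 = aa
byte 6: (18 xor 67) xor 20 = 7f xor 20 = 5f
byte 7: (88 xor 39) xor 67 = b1 xor 67 = d6
byte 8: (20 xor e3) xor 77 = c3 xor 77 = b4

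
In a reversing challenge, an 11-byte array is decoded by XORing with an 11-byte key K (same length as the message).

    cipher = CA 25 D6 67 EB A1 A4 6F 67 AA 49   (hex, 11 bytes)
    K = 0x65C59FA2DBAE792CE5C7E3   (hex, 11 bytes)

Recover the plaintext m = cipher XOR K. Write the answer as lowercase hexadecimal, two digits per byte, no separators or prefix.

11001010 XOR 01100101 = 10101111
00100101 XOR 11000101 = 11100000
11010110 XOR 10011111 = 01001001
01100111 XOR 10100010 = 11000101
11101011 XOR 11011011 = 00110000
10100001 XOR 10101110 = 00001111
10100100 XOR 01111001 = 11011101
01101111 XOR 00101100 = 01000011
01100111 XOR 11100101 = 10000010
10101010 XOR 11000111 = 01101101
01001001 XOR 11100011 = 10101010

afe049c5300fdd43826daa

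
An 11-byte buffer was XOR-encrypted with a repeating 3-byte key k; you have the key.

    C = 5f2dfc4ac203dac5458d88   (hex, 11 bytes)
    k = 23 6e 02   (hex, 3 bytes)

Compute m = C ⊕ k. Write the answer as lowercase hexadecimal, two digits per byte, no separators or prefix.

7c43fe69ac01f9ab47aee6

The 3-byte key repeats, so the effective keystream is 23 6e 02 23 6e 02 23 6e 02 23 6e.
byte 0: 5f xor 23 = 7c
byte 1: 2d xor 6e = 43
byte 2: fc xor 02 = fe
byte 3: 4a xor 23 = 69
byte 4: c2 xor 6e = ac
byte 5: 03 xor 02 = 01
byte 6: da xor 23 = f9
byte 7: c5 xor 6e = ab
byte 8: 45 xor 02 = 47
byte 9: 8d xor 23 = ae
byte 10: 88 xor 6e = e6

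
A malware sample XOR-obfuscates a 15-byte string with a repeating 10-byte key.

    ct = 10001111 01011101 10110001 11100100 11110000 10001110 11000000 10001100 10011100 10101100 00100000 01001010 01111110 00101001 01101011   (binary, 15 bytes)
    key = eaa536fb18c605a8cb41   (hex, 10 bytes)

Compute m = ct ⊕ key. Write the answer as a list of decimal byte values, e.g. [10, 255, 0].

[101, 248, 135, 31, 232, 72, 197, 36, 87, 237, 202, 239, 72, 210, 115]

The 10-byte key repeats, so the effective keystream is ea a5 36 fb 18 c6 05 a8 cb 41 ea a5 36 fb 18.
byte 0: 8f ^ ea = 65
byte 1: 5d ^ a5 = f8
byte 2: b1 ^ 36 = 87
byte 3: e4 ^ fb = 1f
byte 4: f0 ^ 18 = e8
byte 5: 8e ^ c6 = 48
byte 6: c0 ^ 05 = c5
byte 7: 8c ^ a8 = 24
byte 8: 9c ^ cb = 57
byte 9: ac ^ 41 = ed
byte 10: 20 ^ ea = ca
byte 11: 4a ^ a5 = ef
byte 12: 7e ^ 36 = 48
byte 13: 29 ^ fb = d2
byte 14: 6b ^ 18 = 73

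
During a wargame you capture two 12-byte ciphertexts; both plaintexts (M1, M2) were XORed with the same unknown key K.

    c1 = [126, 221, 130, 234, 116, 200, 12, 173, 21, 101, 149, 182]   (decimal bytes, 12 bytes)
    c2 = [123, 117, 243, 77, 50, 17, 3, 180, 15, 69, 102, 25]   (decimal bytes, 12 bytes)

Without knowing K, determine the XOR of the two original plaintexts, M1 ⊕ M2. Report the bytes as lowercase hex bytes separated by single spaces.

05 a8 71 a7 46 d9 0f 19 1a 20 f3 af

c1 ⊕ c2 = (M1 ⊕ K) ⊕ (M2 ⊕ K) = M1 ⊕ M2 — the shared key cancels under XOR.
byte 0: 7e XOR 7b = 05
byte 1: dd XOR 75 = a8
byte 2: 82 XOR f3 = 71
byte 3: ea XOR 4d = a7
byte 4: 74 XOR 32 = 46
byte 5: c8 XOR 11 = d9
byte 6: 0c XOR 03 = 0f
byte 7: ad XOR b4 = 19
byte 8: 15 XOR 0f = 1a
byte 9: 65 XOR 45 = 20
byte 10: 95 XOR 66 = f3
byte 11: b6 XOR 19 = af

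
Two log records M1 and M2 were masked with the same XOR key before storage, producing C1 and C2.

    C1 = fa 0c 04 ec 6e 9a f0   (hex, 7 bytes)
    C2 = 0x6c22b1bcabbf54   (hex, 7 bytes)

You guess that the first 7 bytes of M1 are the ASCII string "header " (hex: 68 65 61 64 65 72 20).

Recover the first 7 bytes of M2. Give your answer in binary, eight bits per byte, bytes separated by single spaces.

First, C1 ⊕ C2 = (M1 ⊕ K) ⊕ (M2 ⊕ K) = M1 ⊕ M2, so the key drops out. Then M2 = (M1 ⊕ M2) ⊕ M1 over the first 7 bytes.
byte 0: (fa ^ 6c) ^ 68 = 96 ^ 68 = fe
byte 1: (0c ^ 22) ^ 65 = 2e ^ 65 = 4b
byte 2: (04 ^ b1) ^ 61 = b5 ^ 61 = d4
byte 3: (ec ^ bc) ^ 64 = 50 ^ 64 = 34
byte 4: (6e ^ ab) ^ 65 = c5 ^ 65 = a0
byte 5: (9a ^ bf) ^ 72 = 25 ^ 72 = 57
byte 6: (f0 ^ 54) ^ 20 = a4 ^ 20 = 84

11111110 01001011 11010100 00110100 10100000 01010111 10000100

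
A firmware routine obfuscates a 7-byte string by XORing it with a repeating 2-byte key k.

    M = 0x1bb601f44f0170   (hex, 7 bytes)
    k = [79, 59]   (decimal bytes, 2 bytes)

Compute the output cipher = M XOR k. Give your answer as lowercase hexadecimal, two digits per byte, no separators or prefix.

548d4ecf003a3f

The 2-byte key repeats, so the effective keystream is 4f 3b 4f 3b 4f 3b 4f.
byte 0: 1b ⊕ 4f = 54
byte 1: b6 ⊕ 3b = 8d
byte 2: 01 ⊕ 4f = 4e
byte 3: f4 ⊕ 3b = cf
byte 4: 4f ⊕ 4f = 00
byte 5: 01 ⊕ 3b = 3a
byte 6: 70 ⊕ 4f = 3f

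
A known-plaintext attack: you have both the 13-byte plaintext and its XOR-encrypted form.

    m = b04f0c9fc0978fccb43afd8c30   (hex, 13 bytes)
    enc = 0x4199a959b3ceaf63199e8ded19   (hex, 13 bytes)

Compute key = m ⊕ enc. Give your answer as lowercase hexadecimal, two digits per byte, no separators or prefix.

f1d6a5c6735920afada4706129

Since enc = m ⊕ key, XORing both sides with m gives key = m ⊕ enc.
b0 ⊕ 41 = f1
4f ⊕ 99 = d6
0c ⊕ a9 = a5
9f ⊕ 59 = c6
c0 ⊕ b3 = 73
97 ⊕ ce = 59
8f ⊕ af = 20
cc ⊕ 63 = af
b4 ⊕ 19 = ad
3a ⊕ 9e = a4
fd ⊕ 8d = 70
8c ⊕ ed = 61
30 ⊕ 19 = 29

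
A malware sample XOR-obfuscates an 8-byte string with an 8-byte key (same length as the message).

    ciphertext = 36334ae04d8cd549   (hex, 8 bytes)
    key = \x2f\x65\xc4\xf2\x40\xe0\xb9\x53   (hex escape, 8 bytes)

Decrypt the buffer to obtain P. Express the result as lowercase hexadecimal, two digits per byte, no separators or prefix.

XOR is its own inverse, so applying the key byte-wise gives the result directly.
 54 xor  47 =  25
 51 xor 101 =  86
 74 xor 196 = 142
224 xor 242 =  18
 77 xor  64 =  13
140 xor 224 = 108
213 xor 185 = 108
 73 xor  83 =  26

19568e120d6c6c1a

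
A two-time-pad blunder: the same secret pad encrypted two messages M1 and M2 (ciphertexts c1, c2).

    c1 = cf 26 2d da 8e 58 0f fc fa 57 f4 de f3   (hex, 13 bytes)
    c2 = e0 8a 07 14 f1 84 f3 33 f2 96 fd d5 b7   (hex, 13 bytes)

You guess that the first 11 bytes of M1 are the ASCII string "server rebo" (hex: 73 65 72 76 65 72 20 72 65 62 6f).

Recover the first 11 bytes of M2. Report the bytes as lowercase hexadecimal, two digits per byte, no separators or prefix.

First, c1 ⊕ c2 = (M1 ⊕ K) ⊕ (M2 ⊕ K) = M1 ⊕ M2, so the key drops out. Then M2 = (M1 ⊕ M2) ⊕ M1 over the first 11 bytes.
byte 0: (cf XOR e0) XOR 73 = 2f XOR 73 = 5c
byte 1: (26 XOR 8a) XOR 65 = ac XOR 65 = c9
byte 2: (2d XOR 07) XOR 72 = 2a XOR 72 = 58
byte 3: (da XOR 14) XOR 76 = ce XOR 76 = b8
byte 4: (8e XOR f1) XOR 65 = 7f XOR 65 = 1a
byte 5: (58 XOR 84) XOR 72 = dc XOR 72 = ae
byte 6: (0f XOR f3) XOR 20 = fc XOR 20 = dc
byte 7: (fc XOR 33) XOR 72 = cf XOR 72 = bd
byte 8: (fa XOR f2) XOR 65 = 08 XOR 65 = 6d
byte 9: (57 XOR 96) XOR 62 = c1 XOR 62 = a3
byte 10: (f4 XOR fd) XOR 6f = 09 XOR 6f = 66

5cc958b81aaedcbd6da366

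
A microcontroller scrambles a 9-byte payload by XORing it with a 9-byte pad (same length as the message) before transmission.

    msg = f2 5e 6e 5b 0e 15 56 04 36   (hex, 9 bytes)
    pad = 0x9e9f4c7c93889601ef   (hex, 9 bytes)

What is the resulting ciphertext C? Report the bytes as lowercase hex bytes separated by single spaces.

6c c1 22 27 9d 9d c0 05 d9

242 ⊕ 158 = 108
 94 ⊕ 159 = 193
110 ⊕  76 =  34
 91 ⊕ 124 =  39
 14 ⊕ 147 = 157
 21 ⊕ 136 = 157
 86 ⊕ 150 = 192
  4 ⊕   1 =   5
 54 ⊕ 239 = 217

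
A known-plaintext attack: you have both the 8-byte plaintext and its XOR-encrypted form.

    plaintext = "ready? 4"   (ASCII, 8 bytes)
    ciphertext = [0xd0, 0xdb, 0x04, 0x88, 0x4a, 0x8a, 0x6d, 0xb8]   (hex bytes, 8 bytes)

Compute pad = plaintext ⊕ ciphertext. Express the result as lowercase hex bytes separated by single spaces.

a2 be 65 ec 33 b5 4d 8c

Since ciphertext = plaintext ⊕ pad, XORing both sides with plaintext gives pad = plaintext ⊕ ciphertext.
byte 0: 72 XOR d0 = a2
byte 1: 65 XOR db = be
byte 2: 61 XOR 04 = 65
byte 3: 64 XOR 88 = ec
byte 4: 79 XOR 4a = 33
byte 5: 3f XOR 8a = b5
byte 6: 20 XOR 6d = 4d
byte 7: 34 XOR b8 = 8c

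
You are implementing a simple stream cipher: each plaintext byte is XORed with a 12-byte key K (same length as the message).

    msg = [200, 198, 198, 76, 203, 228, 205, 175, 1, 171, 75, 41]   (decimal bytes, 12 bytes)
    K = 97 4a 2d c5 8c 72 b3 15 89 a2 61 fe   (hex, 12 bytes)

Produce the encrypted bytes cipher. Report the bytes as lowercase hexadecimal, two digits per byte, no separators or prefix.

5f8ceb8947967eba88092ad7

XOR is its own inverse, so applying the key byte-wise gives the result directly.
c8 xor 97 = 5f
c6 xor 4a = 8c
c6 xor 2d = eb
4c xor c5 = 89
cb xor 8c = 47
e4 xor 72 = 96
cd xor b3 = 7e
af xor 15 = ba
01 xor 89 = 88
ab xor a2 = 09
4b xor 61 = 2a
29 xor fe = d7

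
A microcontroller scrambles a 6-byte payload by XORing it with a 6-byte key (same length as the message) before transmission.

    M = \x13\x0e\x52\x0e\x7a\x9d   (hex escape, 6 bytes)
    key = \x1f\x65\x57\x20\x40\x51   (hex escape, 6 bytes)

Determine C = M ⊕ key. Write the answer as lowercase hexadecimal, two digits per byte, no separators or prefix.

13 ^ 1f = 0c
0e ^ 65 = 6b
52 ^ 57 = 05
0e ^ 20 = 2e
7a ^ 40 = 3a
9d ^ 51 = cc

0c6b052e3acc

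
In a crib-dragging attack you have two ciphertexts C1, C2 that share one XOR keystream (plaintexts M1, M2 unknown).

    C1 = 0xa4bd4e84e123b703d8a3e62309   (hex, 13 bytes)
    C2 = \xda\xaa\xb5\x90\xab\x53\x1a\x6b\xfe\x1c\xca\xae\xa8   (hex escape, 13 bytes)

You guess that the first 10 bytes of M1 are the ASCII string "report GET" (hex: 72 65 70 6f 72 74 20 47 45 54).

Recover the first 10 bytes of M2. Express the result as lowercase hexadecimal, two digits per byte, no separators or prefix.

First, C1 ⊕ C2 = (M1 ⊕ K) ⊕ (M2 ⊕ K) = M1 ⊕ M2, so the key drops out. Then M2 = (M1 ⊕ M2) ⊕ M1 over the first 10 bytes.
byte 0: (a4 ⊕ da) ⊕ 72 = 7e ⊕ 72 = 0c
byte 1: (bd ⊕ aa) ⊕ 65 = 17 ⊕ 65 = 72
byte 2: (4e ⊕ b5) ⊕ 70 = fb ⊕ 70 = 8b
byte 3: (84 ⊕ 90) ⊕ 6f = 14 ⊕ 6f = 7b
byte 4: (e1 ⊕ ab) ⊕ 72 = 4a ⊕ 72 = 38
byte 5: (23 ⊕ 53) ⊕ 74 = 70 ⊕ 74 = 04
byte 6: (b7 ⊕ 1a) ⊕ 20 = ad ⊕ 20 = 8d
byte 7: (03 ⊕ 6b) ⊕ 47 = 68 ⊕ 47 = 2f
byte 8: (d8 ⊕ fe) ⊕ 45 = 26 ⊕ 45 = 63
byte 9: (a3 ⊕ 1c) ⊕ 54 = bf ⊕ 54 = eb

0c728b7b38048d2f63eb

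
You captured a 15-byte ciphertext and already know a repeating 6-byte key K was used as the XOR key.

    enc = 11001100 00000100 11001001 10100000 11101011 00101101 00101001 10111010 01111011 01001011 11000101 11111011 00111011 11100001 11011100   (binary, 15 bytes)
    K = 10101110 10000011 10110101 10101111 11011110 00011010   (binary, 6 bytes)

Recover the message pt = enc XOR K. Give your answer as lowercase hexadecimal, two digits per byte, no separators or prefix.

62877c0f35378739cee41be1956269

The 6-byte key repeats, so the effective keystream is ae 83 b5 af de 1a ae 83 b5 af de 1a ae 83 b5.
byte 0: cc ^ ae = 62
byte 1: 04 ^ 83 = 87
byte 2: c9 ^ b5 = 7c
byte 3: a0 ^ af = 0f
byte 4: eb ^ de = 35
byte 5: 2d ^ 1a = 37
byte 6: 29 ^ ae = 87
byte 7: ba ^ 83 = 39
byte 8: 7b ^ b5 = ce
byte 9: 4b ^ af = e4
byte 10: c5 ^ de = 1b
byte 11: fb ^ 1a = e1
byte 12: 3b ^ ae = 95
byte 13: e1 ^ 83 = 62
byte 14: dc ^ b5 = 69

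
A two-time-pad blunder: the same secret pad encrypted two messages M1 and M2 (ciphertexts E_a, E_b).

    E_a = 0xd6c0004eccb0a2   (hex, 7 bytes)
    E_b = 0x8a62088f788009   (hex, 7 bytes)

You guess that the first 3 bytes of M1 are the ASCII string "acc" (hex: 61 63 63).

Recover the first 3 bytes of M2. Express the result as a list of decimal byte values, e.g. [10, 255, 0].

[61, 193, 107]

First, E_a ⊕ E_b = (M1 ⊕ K) ⊕ (M2 ⊕ K) = M1 ⊕ M2, so the key drops out. Then M2 = (M1 ⊕ M2) ⊕ M1 over the first 3 bytes.
byte 0: (d6 XOR 8a) XOR 61 = 5c XOR 61 = 3d
byte 1: (c0 XOR 62) XOR 63 = a2 XOR 63 = c1
byte 2: (00 XOR 08) XOR 63 = 08 XOR 63 = 6b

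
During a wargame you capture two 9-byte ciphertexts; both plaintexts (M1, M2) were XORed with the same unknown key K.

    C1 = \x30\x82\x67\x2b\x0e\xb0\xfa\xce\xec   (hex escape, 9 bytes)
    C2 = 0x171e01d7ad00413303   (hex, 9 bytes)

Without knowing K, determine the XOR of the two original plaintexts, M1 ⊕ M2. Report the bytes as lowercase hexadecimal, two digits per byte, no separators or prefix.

279c66fca3b0bbfdef

C1 ⊕ C2 = (M1 ⊕ K) ⊕ (M2 ⊕ K) = M1 ⊕ M2 — the shared key cancels under XOR.
byte 0: 30 XOR 17 = 27
byte 1: 82 XOR 1e = 9c
byte 2: 67 XOR 01 = 66
byte 3: 2b XOR d7 = fc
byte 4: 0e XOR ad = a3
byte 5: b0 XOR 00 = b0
byte 6: fa XOR 41 = bb
byte 7: ce XOR 33 = fd
byte 8: ec XOR 03 = ef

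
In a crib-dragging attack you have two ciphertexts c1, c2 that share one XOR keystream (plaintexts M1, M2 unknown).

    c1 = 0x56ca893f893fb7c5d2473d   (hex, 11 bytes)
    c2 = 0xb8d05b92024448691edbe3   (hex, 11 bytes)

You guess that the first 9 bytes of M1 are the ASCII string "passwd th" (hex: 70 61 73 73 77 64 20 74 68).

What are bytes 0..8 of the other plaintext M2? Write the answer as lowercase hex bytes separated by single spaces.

9e 7b a1 de fc 1f df d8 a4

First, c1 ⊕ c2 = (M1 ⊕ K) ⊕ (M2 ⊕ K) = M1 ⊕ M2, so the key drops out. Then M2 = (M1 ⊕ M2) ⊕ M1 over the first 9 bytes.
byte 0: (56 ^ b8) ^ 70 = ee ^ 70 = 9e
byte 1: (ca ^ d0) ^ 61 = 1a ^ 61 = 7b
byte 2: (89 ^ 5b) ^ 73 = d2 ^ 73 = a1
byte 3: (3f ^ 92) ^ 73 = ad ^ 73 = de
byte 4: (89 ^ 02) ^ 77 = 8b ^ 77 = fc
byte 5: (3f ^ 44) ^ 64 = 7b ^ 64 = 1f
byte 6: (b7 ^ 48) ^ 20 = ff ^ 20 = df
byte 7: (c5 ^ 69) ^ 74 = ac ^ 74 = d8
byte 8: (d2 ^ 1e) ^ 68 = cc ^ 68 = a4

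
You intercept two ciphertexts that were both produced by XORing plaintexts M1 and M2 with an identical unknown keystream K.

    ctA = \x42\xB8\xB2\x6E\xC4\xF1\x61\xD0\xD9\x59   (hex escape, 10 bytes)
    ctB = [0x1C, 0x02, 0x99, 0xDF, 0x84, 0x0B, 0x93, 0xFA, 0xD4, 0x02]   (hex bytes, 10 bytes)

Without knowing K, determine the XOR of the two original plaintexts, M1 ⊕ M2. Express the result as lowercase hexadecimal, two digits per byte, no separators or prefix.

5eba2bb140faf22a0d5b

ctA ⊕ ctB = (M1 ⊕ K) ⊕ (M2 ⊕ K) = M1 ⊕ M2 — the shared key cancels under XOR.
 66 ⊕  28 =  94
184 ⊕   2 = 186
178 ⊕ 153 =  43
110 ⊕ 223 = 177
196 ⊕ 132 =  64
241 ⊕  11 = 250
 97 ⊕ 147 = 242
208 ⊕ 250 =  42
217 ⊕ 212 =  13
 89 ⊕   2 =  91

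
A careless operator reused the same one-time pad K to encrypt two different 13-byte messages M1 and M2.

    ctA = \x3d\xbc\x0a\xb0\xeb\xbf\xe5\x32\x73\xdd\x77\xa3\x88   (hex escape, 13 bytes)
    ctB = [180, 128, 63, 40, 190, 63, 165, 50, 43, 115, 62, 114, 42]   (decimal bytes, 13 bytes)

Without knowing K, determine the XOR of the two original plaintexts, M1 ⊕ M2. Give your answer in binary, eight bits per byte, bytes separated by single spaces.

10001001 00111100 00110101 10011000 01010101 10000000 01000000 00000000 01011000 10101110 01001001 11010001 10100010

ctA ⊕ ctB = (M1 ⊕ K) ⊕ (M2 ⊕ K) = M1 ⊕ M2 — the shared key cancels under XOR.
byte 0: 3d xor b4 = 89
byte 1: bc xor 80 = 3c
byte 2: 0a xor 3f = 35
byte 3: b0 xor 28 = 98
byte 4: eb xor be = 55
byte 5: bf xor 3f = 80
byte 6: e5 xor a5 = 40
byte 7: 32 xor 32 = 00
byte 8: 73 xor 2b = 58
byte 9: dd xor 73 = ae
byte 10: 77 xor 3e = 49
byte 11: a3 xor 72 = d1
byte 12: 88 xor 2a = a2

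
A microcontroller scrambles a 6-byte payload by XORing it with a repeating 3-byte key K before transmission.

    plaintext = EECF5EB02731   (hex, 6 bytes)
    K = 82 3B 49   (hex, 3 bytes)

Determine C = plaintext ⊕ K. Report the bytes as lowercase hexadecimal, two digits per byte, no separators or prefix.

The 3-byte key repeats, so the effective keystream is 82 3b 49 82 3b 49.
byte 0: 11101110 XOR 10000010 = 01101100
byte 1: 11001111 XOR 00111011 = 11110100
byte 2: 01011110 XOR 01001001 = 00010111
byte 3: 10110000 XOR 10000010 = 00110010
byte 4: 00100111 XOR 00111011 = 00011100
byte 5: 00110001 XOR 01001001 = 01111000

6cf417321c78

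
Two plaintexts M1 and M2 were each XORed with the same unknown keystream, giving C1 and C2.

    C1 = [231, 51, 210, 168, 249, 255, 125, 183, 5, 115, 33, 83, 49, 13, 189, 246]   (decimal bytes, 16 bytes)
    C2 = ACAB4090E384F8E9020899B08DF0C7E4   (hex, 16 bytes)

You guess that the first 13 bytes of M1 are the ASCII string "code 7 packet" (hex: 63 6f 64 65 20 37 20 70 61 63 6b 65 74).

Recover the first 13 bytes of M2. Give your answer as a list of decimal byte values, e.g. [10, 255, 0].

First, C1 ⊕ C2 = (M1 ⊕ K) ⊕ (M2 ⊕ K) = M1 ⊕ M2, so the key drops out. Then M2 = (M1 ⊕ M2) ⊕ M1 over the first 13 bytes.
byte 0: (e7 ^ ac) ^ 63 = 4b ^ 63 = 28
byte 1: (33 ^ ab) ^ 6f = 98 ^ 6f = f7
byte 2: (d2 ^ 40) ^ 64 = 92 ^ 64 = f6
byte 3: (a8 ^ 90) ^ 65 = 38 ^ 65 = 5d
byte 4: (f9 ^ e3) ^ 20 = 1a ^ 20 = 3a
byte 5: (ff ^ 84) ^ 37 = 7b ^ 37 = 4c
byte 6: (7d ^ f8) ^ 20 = 85 ^ 20 = a5
byte 7: (b7 ^ e9) ^ 70 = 5e ^ 70 = 2e
byte 8: (05 ^ 02) ^ 61 = 07 ^ 61 = 66
byte 9: (73 ^ 08) ^ 63 = 7b ^ 63 = 18
byte 10: (21 ^ 99) ^ 6b = b8 ^ 6b = d3
byte 11: (53 ^ b0) ^ 65 = e3 ^ 65 = 86
byte 12: (31 ^ 8d) ^ 74 = bc ^ 74 = c8

[40, 247, 246, 93, 58, 76, 165, 46, 102, 24, 211, 134, 200]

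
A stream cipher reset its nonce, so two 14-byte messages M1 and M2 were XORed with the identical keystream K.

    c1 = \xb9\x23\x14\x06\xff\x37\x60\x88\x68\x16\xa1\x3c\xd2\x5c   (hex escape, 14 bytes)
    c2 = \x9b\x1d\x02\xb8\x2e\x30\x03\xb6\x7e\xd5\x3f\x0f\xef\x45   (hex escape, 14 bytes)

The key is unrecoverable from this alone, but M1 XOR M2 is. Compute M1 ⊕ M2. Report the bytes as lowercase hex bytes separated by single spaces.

c1 ⊕ c2 = (M1 ⊕ K) ⊕ (M2 ⊕ K) = M1 ⊕ M2 — the shared key cancels under XOR.
b9 ^ 9b = 22
23 ^ 1d = 3e
14 ^ 02 = 16
06 ^ b8 = be
ff ^ 2e = d1
37 ^ 30 = 07
60 ^ 03 = 63
88 ^ b6 = 3e
68 ^ 7e = 16
16 ^ d5 = c3
a1 ^ 3f = 9e
3c ^ 0f = 33
d2 ^ ef = 3d
5c ^ 45 = 19

22 3e 16 be d1 07 63 3e 16 c3 9e 33 3d 19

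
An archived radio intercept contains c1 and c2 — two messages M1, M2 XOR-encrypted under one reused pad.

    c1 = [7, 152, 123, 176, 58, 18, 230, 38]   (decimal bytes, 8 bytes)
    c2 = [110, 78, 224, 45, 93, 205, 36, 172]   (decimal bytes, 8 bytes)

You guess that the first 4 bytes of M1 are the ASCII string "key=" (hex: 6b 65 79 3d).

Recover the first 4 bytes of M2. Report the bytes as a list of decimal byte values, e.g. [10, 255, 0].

[2, 179, 226, 160]

First, c1 ⊕ c2 = (M1 ⊕ K) ⊕ (M2 ⊕ K) = M1 ⊕ M2, so the key drops out. Then M2 = (M1 ⊕ M2) ⊕ M1 over the first 4 bytes.
byte 0: (07 ^ 6e) ^ 6b = 69 ^ 6b = 02
byte 1: (98 ^ 4e) ^ 65 = d6 ^ 65 = b3
byte 2: (7b ^ e0) ^ 79 = 9b ^ 79 = e2
byte 3: (b0 ^ 2d) ^ 3d = 9d ^ 3d = a0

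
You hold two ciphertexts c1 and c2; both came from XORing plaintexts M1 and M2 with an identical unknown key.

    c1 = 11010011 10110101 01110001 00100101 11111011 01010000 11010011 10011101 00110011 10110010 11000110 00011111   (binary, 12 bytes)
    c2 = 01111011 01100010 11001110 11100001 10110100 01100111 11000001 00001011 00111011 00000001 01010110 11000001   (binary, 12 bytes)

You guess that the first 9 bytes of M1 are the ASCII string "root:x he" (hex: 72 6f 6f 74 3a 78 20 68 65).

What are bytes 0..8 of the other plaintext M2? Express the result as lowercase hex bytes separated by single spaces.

First, c1 ⊕ c2 = (M1 ⊕ K) ⊕ (M2 ⊕ K) = M1 ⊕ M2, so the key drops out. Then M2 = (M1 ⊕ M2) ⊕ M1 over the first 9 bytes.
byte 0: (d3 ^ 7b) ^ 72 = a8 ^ 72 = da
byte 1: (b5 ^ 62) ^ 6f = d7 ^ 6f = b8
byte 2: (71 ^ ce) ^ 6f = bf ^ 6f = d0
byte 3: (25 ^ e1) ^ 74 = c4 ^ 74 = b0
byte 4: (fb ^ b4) ^ 3a = 4f ^ 3a = 75
byte 5: (50 ^ 67) ^ 78 = 37 ^ 78 = 4f
byte 6: (d3 ^ c1) ^ 20 = 12 ^ 20 = 32
byte 7: (9d ^ 0b) ^ 68 = 96 ^ 68 = fe
byte 8: (33 ^ 3b) ^ 65 = 08 ^ 65 = 6d

da b8 d0 b0 75 4f 32 fe 6d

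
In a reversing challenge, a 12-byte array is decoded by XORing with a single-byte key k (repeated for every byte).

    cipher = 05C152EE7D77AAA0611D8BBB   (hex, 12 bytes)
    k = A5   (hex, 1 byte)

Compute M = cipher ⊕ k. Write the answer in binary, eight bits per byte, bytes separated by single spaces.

The 1-byte key repeats, so the effective keystream is a5 a5 a5 a5 a5 a5 a5 a5 a5 a5 a5 a5.
byte 0: 00000101 xor 10100101 = 10100000
byte 1: 11000001 xor 10100101 = 01100100
byte 2: 01010010 xor 10100101 = 11110111
byte 3: 11101110 xor 10100101 = 01001011
byte 4: 01111101 xor 10100101 = 11011000
byte 5: 01110111 xor 10100101 = 11010010
byte 6: 10101010 xor 10100101 = 00001111
byte 7: 10100000 xor 10100101 = 00000101
byte 8: 01100001 xor 10100101 = 11000100
byte 9: 00011101 xor 10100101 = 10111000
byte 10: 10001011 xor 10100101 = 00101110
byte 11: 10111011 xor 10100101 = 00011110

10100000 01100100 11110111 01001011 11011000 11010010 00001111 00000101 11000100 10111000 00101110 00011110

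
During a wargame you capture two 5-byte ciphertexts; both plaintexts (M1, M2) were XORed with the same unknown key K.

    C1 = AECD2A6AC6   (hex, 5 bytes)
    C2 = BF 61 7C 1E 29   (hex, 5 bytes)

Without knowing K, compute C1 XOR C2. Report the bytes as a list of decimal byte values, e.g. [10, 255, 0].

C1 ⊕ C2 = (M1 ⊕ K) ⊕ (M2 ⊕ K) = M1 ⊕ M2 — the shared key cancels under XOR.
byte 0: 10101110 xor 10111111 = 00010001
byte 1: 11001101 xor 01100001 = 10101100
byte 2: 00101010 xor 01111100 = 01010110
byte 3: 01101010 xor 00011110 = 01110100
byte 4: 11000110 xor 00101001 = 11101111

[17, 172, 86, 116, 239]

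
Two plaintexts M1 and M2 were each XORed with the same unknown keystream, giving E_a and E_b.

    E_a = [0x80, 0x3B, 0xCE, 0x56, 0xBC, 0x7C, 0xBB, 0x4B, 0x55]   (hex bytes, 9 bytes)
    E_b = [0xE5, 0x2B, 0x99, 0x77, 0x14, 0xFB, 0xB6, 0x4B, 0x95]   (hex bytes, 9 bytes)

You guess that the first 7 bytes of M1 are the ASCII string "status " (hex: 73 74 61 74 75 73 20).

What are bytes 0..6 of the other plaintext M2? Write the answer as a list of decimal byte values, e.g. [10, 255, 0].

[22, 100, 54, 85, 221, 244, 45]

First, E_a ⊕ E_b = (M1 ⊕ K) ⊕ (M2 ⊕ K) = M1 ⊕ M2, so the key drops out. Then M2 = (M1 ⊕ M2) ⊕ M1 over the first 7 bytes.
byte 0: (80 XOR e5) XOR 73 = 65 XOR 73 = 16
byte 1: (3b XOR 2b) XOR 74 = 10 XOR 74 = 64
byte 2: (ce XOR 99) XOR 61 = 57 XOR 61 = 36
byte 3: (56 XOR 77) XOR 74 = 21 XOR 74 = 55
byte 4: (bc XOR 14) XOR 75 = a8 XOR 75 = dd
byte 5: (7c XOR fb) XOR 73 = 87 XOR 73 = f4
byte 6: (bb XOR b6) XOR 20 = 0d XOR 20 = 2d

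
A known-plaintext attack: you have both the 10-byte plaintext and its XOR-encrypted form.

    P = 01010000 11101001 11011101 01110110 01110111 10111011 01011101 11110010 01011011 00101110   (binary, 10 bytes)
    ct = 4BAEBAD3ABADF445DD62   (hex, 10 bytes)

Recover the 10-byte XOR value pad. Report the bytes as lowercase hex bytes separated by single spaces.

1b 47 67 a5 dc 16 a9 b7 86 4c

Since ct = P ⊕ pad, XORing both sides with P gives pad = P ⊕ ct.
byte 0:  80 ⊕  75 =  27
byte 1: 233 ⊕ 174 =  71
byte 2: 221 ⊕ 186 = 103
byte 3: 118 ⊕ 211 = 165
byte 4: 119 ⊕ 171 = 220
byte 5: 187 ⊕ 173 =  22
byte 6:  93 ⊕ 244 = 169
byte 7: 242 ⊕  69 = 183
byte 8:  91 ⊕ 221 = 134
byte 9:  46 ⊕  98 =  76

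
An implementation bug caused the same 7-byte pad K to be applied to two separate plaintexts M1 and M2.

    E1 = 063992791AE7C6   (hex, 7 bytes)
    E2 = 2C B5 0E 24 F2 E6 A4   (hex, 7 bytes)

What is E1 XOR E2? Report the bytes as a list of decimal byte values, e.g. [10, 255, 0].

[42, 140, 156, 93, 232, 1, 98]

E1 ⊕ E2 = (M1 ⊕ K) ⊕ (M2 ⊕ K) = M1 ⊕ M2 — the shared key cancels under XOR.
06 ⊕ 2c = 2a
39 ⊕ b5 = 8c
92 ⊕ 0e = 9c
79 ⊕ 24 = 5d
1a ⊕ f2 = e8
e7 ⊕ e6 = 01
c6 ⊕ a4 = 62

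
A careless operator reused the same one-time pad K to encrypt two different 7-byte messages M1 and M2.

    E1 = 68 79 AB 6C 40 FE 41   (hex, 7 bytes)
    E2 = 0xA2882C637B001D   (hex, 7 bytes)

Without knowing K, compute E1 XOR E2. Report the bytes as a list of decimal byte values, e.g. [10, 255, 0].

E1 ⊕ E2 = (M1 ⊕ K) ⊕ (M2 ⊕ K) = M1 ⊕ M2 — the shared key cancels under XOR.
byte 0: 104 ^ 162 = 202
byte 1: 121 ^ 136 = 241
byte 2: 171 ^  44 = 135
byte 3: 108 ^  99 =  15
byte 4:  64 ^ 123 =  59
byte 5: 254 ^   0 = 254
byte 6:  65 ^  29 =  92

[202, 241, 135, 15, 59, 254, 92]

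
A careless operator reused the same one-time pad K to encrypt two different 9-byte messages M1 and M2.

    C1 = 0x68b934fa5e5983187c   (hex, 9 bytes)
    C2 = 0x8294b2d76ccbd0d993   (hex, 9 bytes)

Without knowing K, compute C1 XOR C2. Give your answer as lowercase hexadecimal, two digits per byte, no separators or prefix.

ea2d862d329253c1ef

C1 ⊕ C2 = (M1 ⊕ K) ⊕ (M2 ⊕ K) = M1 ⊕ M2 — the shared key cancels under XOR.
68 XOR 82 = ea
b9 XOR 94 = 2d
34 XOR b2 = 86
fa XOR d7 = 2d
5e XOR 6c = 32
59 XOR cb = 92
83 XOR d0 = 53
18 XOR d9 = c1
7c XOR 93 = ef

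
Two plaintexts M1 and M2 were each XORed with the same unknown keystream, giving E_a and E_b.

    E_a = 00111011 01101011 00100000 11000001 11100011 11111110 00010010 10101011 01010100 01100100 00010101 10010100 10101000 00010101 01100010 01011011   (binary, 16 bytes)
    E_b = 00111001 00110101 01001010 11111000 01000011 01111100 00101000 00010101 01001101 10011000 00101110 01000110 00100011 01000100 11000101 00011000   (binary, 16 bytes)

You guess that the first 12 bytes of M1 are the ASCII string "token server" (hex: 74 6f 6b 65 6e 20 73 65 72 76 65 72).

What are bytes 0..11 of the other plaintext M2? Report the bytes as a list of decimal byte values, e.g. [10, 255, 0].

First, E_a ⊕ E_b = (M1 ⊕ K) ⊕ (M2 ⊕ K) = M1 ⊕ M2, so the key drops out. Then M2 = (M1 ⊕ M2) ⊕ M1 over the first 12 bytes.
byte 0: (3b ^ 39) ^ 74 = 02 ^ 74 = 76
byte 1: (6b ^ 35) ^ 6f = 5e ^ 6f = 31
byte 2: (20 ^ 4a) ^ 6b = 6a ^ 6b = 01
byte 3: (c1 ^ f8) ^ 65 = 39 ^ 65 = 5c
byte 4: (e3 ^ 43) ^ 6e = a0 ^ 6e = ce
byte 5: (fe ^ 7c) ^ 20 = 82 ^ 20 = a2
byte 6: (12 ^ 28) ^ 73 = 3a ^ 73 = 49
byte 7: (ab ^ 15) ^ 65 = be ^ 65 = db
byte 8: (54 ^ 4d) ^ 72 = 19 ^ 72 = 6b
byte 9: (64 ^ 98) ^ 76 = fc ^ 76 = 8a
byte 10: (15 ^ 2e) ^ 65 = 3b ^ 65 = 5e
byte 11: (94 ^ 46) ^ 72 = d2 ^ 72 = a0

[118, 49, 1, 92, 206, 162, 73, 219, 107, 138, 94, 160]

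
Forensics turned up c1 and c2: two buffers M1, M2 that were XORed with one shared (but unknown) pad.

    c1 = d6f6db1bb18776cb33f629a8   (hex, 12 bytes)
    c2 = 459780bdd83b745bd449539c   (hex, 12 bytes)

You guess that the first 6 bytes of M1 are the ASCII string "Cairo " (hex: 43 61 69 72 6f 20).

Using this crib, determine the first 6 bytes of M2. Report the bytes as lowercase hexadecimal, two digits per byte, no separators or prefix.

First, c1 ⊕ c2 = (M1 ⊕ K) ⊕ (M2 ⊕ K) = M1 ⊕ M2, so the key drops out. Then M2 = (M1 ⊕ M2) ⊕ M1 over the first 6 bytes.
byte 0: (d6 xor 45) xor 43 = 93 xor 43 = d0
byte 1: (f6 xor 97) xor 61 = 61 xor 61 = 00
byte 2: (db xor 80) xor 69 = 5b xor 69 = 32
byte 3: (1b xor bd) xor 72 = a6 xor 72 = d4
byte 4: (b1 xor d8) xor 6f = 69 xor 6f = 06
byte 5: (87 xor 3b) xor 20 = bc xor 20 = 9c

d00032d4069c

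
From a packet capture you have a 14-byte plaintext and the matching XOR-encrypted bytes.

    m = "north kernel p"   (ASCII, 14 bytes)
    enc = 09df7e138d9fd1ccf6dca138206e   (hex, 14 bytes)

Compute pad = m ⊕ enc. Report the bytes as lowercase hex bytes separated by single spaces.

67 b0 0c 67 e5 bf ba a9 84 b2 c4 54 00 1e

Since enc = m ⊕ pad, XORing both sides with m gives pad = m ⊕ enc.
110 XOR   9 = 103
111 XOR 223 = 176
114 XOR 126 =  12
116 XOR  19 = 103
104 XOR 141 = 229
 32 XOR 159 = 191
107 XOR 209 = 186
101 XOR 204 = 169
114 XOR 246 = 132
110 XOR 220 = 178
101 XOR 161 = 196
108 XOR  56 =  84
 32 XOR  32 =   0
112 XOR 110 =  30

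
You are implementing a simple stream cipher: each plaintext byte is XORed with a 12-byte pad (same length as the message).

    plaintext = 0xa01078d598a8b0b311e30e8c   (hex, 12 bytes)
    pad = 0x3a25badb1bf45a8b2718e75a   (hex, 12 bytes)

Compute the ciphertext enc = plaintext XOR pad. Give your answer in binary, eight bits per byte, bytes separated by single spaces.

10011010 00110101 11000010 00001110 10000011 01011100 11101010 00111000 00110110 11111011 11101001 11010110

XOR is its own inverse, so applying the key byte-wise gives the result directly.
byte 0: a0 XOR 3a = 9a
byte 1: 10 XOR 25 = 35
byte 2: 78 XOR ba = c2
byte 3: d5 XOR db = 0e
byte 4: 98 XOR 1b = 83
byte 5: a8 XOR f4 = 5c
byte 6: b0 XOR 5a = ea
byte 7: b3 XOR 8b = 38
byte 8: 11 XOR 27 = 36
byte 9: e3 XOR 18 = fb
byte 10: 0e XOR e7 = e9
byte 11: 8c XOR 5a = d6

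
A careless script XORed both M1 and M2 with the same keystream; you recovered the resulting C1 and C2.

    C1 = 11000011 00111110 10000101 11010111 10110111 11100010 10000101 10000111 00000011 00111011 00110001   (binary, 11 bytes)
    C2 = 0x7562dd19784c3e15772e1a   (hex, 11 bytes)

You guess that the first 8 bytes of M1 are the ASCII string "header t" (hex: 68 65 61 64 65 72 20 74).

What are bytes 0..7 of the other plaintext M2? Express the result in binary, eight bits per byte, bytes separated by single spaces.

11011110 00111001 00111001 10101010 10101010 11011100 10011011 11100110

First, C1 ⊕ C2 = (M1 ⊕ K) ⊕ (M2 ⊕ K) = M1 ⊕ M2, so the key drops out. Then M2 = (M1 ⊕ M2) ⊕ M1 over the first 8 bytes.
byte 0: (c3 ^ 75) ^ 68 = b6 ^ 68 = de
byte 1: (3e ^ 62) ^ 65 = 5c ^ 65 = 39
byte 2: (85 ^ dd) ^ 61 = 58 ^ 61 = 39
byte 3: (d7 ^ 19) ^ 64 = ce ^ 64 = aa
byte 4: (b7 ^ 78) ^ 65 = cf ^ 65 = aa
byte 5: (e2 ^ 4c) ^ 72 = ae ^ 72 = dc
byte 6: (85 ^ 3e) ^ 20 = bb ^ 20 = 9b
byte 7: (87 ^ 15) ^ 74 = 92 ^ 74 = e6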